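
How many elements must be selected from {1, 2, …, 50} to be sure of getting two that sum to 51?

Partition {1, …, 50} into 25 pairs: {1,50}, {2,49}, …, {25,26}.
Choosing 25 integers — say the integers 1 through 25 — takes one from each pair and avoids the property.
Choosing 26 forces two into the same pair by pigeonhole, and those sum to 51. So 26.

26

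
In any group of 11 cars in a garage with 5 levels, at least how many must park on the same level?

3

The 11 cars fall into 5 levels.
If each of the 5 levels held at most 2, the total would be at most 5 × 2 = 10 < 11, a contradiction.
So at least one holds ⌈11/5⌉ = 3.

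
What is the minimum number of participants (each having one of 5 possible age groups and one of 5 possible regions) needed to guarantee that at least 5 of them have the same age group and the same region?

101

There are 5 × 5 = 25 (age group, region) combinations acting as pigeonholes.
With 25 × 4 = 100 participants we could place exactly 4 in each, with no (age group, region) pair reaching 5.
One more forces some (age group, region) pair to hold 5, so 100 + 1 = 101.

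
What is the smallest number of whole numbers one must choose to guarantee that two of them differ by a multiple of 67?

Use the pigeonhole principle on residue classes: two integers differ by a multiple of 67 exactly when they share a remainder mod 67.
There are 67 residue classes mod 67, so 67 integers can all lie in distinct classes.
One more integer must repeat a residue, giving a difference divisible by 67. So n = 67 + 1 = 68.

68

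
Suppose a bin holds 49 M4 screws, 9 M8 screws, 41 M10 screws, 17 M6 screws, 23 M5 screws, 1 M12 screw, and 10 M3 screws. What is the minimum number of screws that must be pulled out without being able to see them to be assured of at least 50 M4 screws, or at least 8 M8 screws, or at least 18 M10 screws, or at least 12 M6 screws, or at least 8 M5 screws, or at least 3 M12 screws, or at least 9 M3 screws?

The worst case stops just short of every target: 49 M4, 7 M8, 17 M10, 11 M6, 7 M5, all 1 M12, 8 M3 — 49 + 7 + 17 + 11 + 7 + 1 + 8 = 100 screws.
One more screw must push some size to its target, so 100 + 1 = 101.

101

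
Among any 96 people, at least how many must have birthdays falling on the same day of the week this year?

The 96 people fall into 7 days of the week.
If each of the 7 days of the week held at most 13, the total would be at most 7 × 13 = 91 < 96, a contradiction.
So at least one holds ⌈96/7⌉ = 14.

14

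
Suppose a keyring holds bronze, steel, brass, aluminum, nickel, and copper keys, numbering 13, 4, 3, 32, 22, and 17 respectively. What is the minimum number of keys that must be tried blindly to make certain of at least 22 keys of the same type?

80

In the worst case we take at most 21 of each type, but all 13 bronze, all 4 steel, all 3 brass, and all 17 copper (fewer than 21), giving 13 + 4 + 3 + 21 + 21 + 17 = 79.
One more key then forces some type to 22, so 79 + 1 = 80.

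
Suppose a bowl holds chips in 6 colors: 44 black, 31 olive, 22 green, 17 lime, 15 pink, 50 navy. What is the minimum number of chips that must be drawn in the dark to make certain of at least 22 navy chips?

151

The worst case draws every non-navy chip first: 44 + 31 + 22 + 17 + 15 = 129.
The next 22 draws are then forced to be navy, giving 129 + 22 = 151.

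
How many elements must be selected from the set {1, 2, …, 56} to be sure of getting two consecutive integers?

29

Partition {1, …, 56} into 28 pairs: {1,2}, {3,4}, …, {55,56}.
Choosing 28 integers — say the 28 even numbers 2, 4, …, 56 — takes one from each pair and avoids the property.
Choosing 29 forces two into the same pair by pigeonhole, and those are consecutive. So 29.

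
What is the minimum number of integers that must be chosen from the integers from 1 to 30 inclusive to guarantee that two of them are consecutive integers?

Partition {1, …, 30} into 15 pairs: {1,2}, {3,4}, …, {29,30}.
Choosing 15 integers — say the 15 even numbers 2, 4, …, 30 — takes one from each pair and avoids the property.
Choosing 16 forces two into the same pair by pigeonhole, and those are consecutive. So 16.

16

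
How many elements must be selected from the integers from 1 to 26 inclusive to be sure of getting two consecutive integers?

Partition {1, …, 26} into 13 pairs: {1,2}, {3,4}, …, {25,26}.
Choosing 13 integers — say the 13 even numbers 2, 4, …, 26 — takes one from each pair and avoids the property.
Choosing 14 forces two into the same pair by pigeonhole, and those are consecutive. So 14.

14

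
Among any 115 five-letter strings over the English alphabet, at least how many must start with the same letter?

The 115 five-letter strings over the English alphabet fall into 26 possible first letters.
If each of the 26 possible first letters held at most 4, the total would be at most 26 × 4 = 104 < 115, a contradiction.
So at least one holds ⌈115/26⌉ = 5.

5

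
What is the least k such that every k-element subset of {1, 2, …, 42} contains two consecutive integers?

22

Partition {1, …, 42} into 21 pairs: {1,2}, {3,4}, …, {41,42}.
Choosing 21 integers — say the 21 even numbers 2, 4, …, 42 — takes one from each pair and avoids the property.
Choosing 22 forces two into the same pair by pigeonhole, and those are consecutive. So 22.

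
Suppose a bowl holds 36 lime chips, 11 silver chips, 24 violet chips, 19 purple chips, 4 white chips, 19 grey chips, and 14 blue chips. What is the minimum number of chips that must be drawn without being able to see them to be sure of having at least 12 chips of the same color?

71

Treat the 7 colors as pigeonholes.
In the worst case we take at most 11 of each color, but all 4 white (fewer than 11), giving 11 + 11 + 11 + 11 + 4 + 11 + 11 = 70.
One more chip then forces some color to 12, so 70 + 1 = 71.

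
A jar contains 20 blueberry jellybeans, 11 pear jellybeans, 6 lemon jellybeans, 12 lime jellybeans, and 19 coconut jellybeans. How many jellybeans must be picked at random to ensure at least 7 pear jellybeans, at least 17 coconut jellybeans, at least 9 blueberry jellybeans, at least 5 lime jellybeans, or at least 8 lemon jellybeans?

41

The worst case stops just short of every target: 8 blueberry, 6 pear, all 6 lemon, 4 lime, 16 coconut — 8 + 6 + 6 + 4 + 16 = 40 jellybeans.
One more jellybean must push some flavor to its target, so 40 + 1 = 41.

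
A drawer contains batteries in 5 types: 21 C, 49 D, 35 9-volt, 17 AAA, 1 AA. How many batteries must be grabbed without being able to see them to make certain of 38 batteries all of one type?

Treat the 5 types as pigeonholes.
In the worst case we take at most 37 of each type, but all 21 C, all 35 9-volt, all 17 AAA, and all 1 AA (fewer than 37), giving 21 + 37 + 35 + 17 + 1 = 111.
One more battery then forces some type to 38, so 111 + 1 = 112.

112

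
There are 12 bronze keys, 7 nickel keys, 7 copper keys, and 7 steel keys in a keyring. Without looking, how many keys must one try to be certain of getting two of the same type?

The worst case takes 1 key of each type without reaching 2 of any: 4 × 1 = 4.
The next key must bring some type to 2, so 4 + 1 = 5.

5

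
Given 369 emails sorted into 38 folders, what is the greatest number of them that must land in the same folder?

The 369 emails fall into 38 folders.
If each of the 38 folders held at most 9, the total would be at most 38 × 9 = 342 < 369, a contradiction.
So at least one holds ⌈369/38⌉ = 10.

10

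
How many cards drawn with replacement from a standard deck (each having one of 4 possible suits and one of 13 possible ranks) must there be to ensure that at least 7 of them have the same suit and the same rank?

313

There are 4 × 13 = 52 (suit, rank) combinations acting as pigeonholes.
With 52 × 6 = 312 cards drawn with replacement from a standard deck we could place exactly 6 in each, with no (suit, rank) pair reaching 7.
One more forces some (suit, rank) pair to hold 7, so 312 + 1 = 313.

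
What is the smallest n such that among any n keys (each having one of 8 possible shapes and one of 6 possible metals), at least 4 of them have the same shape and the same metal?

There are 8 × 6 = 48 (shape, metal) combinations acting as pigeonholes.
With 48 × 3 = 144 keys we could place exactly 3 in each, with no (shape, metal) pair reaching 4.
One more forces some (shape, metal) pair to hold 4, so 144 + 1 = 145.

145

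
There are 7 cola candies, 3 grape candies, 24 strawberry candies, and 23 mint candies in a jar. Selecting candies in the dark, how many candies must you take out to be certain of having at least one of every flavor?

The hardest flavor to obtain is grape: we could draw every other candy first — 57 − 3 = 54 candies — without a single grape one.
The next draw must be grape, so 54 + 1 = 55.

55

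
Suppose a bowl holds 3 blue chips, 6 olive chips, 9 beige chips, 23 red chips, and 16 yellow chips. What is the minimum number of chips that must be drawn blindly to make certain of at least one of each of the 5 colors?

55

The hardest color to obtain is blue: we could draw every other chip first — 57 − 3 = 54 chips — without a single blue one.
The next draw must be blue, so 54 + 1 = 55.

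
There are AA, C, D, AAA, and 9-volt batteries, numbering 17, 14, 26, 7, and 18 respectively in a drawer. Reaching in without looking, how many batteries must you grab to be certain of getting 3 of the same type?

11

Treat the 5 types as pigeonholes.
The worst case takes 2 batteries of each type without reaching 3 of any: 5 × 2 = 10.
The next battery must bring some type to 3, so 10 + 1 = 11.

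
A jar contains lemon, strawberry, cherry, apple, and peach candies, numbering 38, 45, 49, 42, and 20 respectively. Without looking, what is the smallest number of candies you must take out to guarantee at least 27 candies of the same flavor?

In the worst case we take at most 26 of each flavor, but all 20 peach (fewer than 26), giving 26 + 26 + 26 + 26 + 20 = 124.
One more candy then forces some flavor to 27, so 124 + 1 = 125.

125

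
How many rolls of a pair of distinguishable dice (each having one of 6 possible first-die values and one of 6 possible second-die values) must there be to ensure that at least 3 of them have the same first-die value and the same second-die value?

73

There are 6 × 6 = 36 (first-die value, second-die value) combinations acting as pigeonholes.
With 36 × 2 = 72 rolls of a pair of distinguishable dice we could place exactly 2 in each, with no (first-die value, second-die value) pair reaching 3.
One more forces some (first-die value, second-die value) pair to hold 3, so 72 + 1 = 73.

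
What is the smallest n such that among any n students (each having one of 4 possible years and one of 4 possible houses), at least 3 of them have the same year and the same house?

33

There are 4 × 4 = 16 (year, house) combinations acting as pigeonholes.
With 16 × 2 = 32 students we could place exactly 2 in each, with no (year, house) pair reaching 3.
One more forces some (year, house) pair to hold 3, so 32 + 1 = 33.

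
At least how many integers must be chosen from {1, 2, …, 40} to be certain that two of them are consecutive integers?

Partition {1, …, 40} into 20 pairs: {1,2}, {3,4}, …, {39,40}.
Choosing 20 integers — say the 20 even numbers 2, 4, …, 40 — takes one from each pair and avoids the property.
Choosing 21 forces two into the same pair by pigeonhole, and those are consecutive. So 21.

21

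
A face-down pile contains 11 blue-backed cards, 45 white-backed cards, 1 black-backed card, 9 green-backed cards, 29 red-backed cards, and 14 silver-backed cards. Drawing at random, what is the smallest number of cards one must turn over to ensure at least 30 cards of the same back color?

94

In the worst case we take at most 29 of each back color, but all 11 blue-backed, all 1 black-backed, all 9 green-backed, and all 14 silver-backed (fewer than 29), giving 11 + 29 + 1 + 9 + 29 + 14 = 93.
One more card then forces some back color to 30, so 93 + 1 = 94.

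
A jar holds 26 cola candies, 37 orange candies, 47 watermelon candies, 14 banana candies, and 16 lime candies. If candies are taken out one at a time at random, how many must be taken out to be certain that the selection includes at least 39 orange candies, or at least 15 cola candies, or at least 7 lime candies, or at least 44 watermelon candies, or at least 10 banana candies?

Each of the 5 flavors has its own threshold; avoid all of them simultaneously.
The worst case stops just short of every target: 14 cola, all 37 orange, 43 watermelon, 9 banana, 6 lime — 14 + 37 + 43 + 9 + 6 = 109 candies.
One more candy must push some flavor to its target, so 109 + 1 = 110.

110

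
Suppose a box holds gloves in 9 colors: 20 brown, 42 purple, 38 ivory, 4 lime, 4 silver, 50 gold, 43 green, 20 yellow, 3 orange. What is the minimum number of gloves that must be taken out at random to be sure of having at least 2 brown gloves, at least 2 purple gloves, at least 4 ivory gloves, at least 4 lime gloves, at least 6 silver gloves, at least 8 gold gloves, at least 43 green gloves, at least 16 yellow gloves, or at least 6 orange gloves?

The worst case stops just short of every target: 1 brown, 1 purple, 3 ivory, 3 lime, all 4 silver, 7 gold, 42 green, 15 yellow, all 3 orange — 1 + 1 + 3 + 3 + 4 + 7 + 42 + 15 + 3 = 79 gloves.
One more glove must push some color to its target, so 79 + 1 = 80.

80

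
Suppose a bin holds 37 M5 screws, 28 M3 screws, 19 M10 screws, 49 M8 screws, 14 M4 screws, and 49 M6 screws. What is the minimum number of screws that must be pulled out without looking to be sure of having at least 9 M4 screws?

The worst case draws every non-M4 screw first: 37 + 28 + 19 + 49 + 49 = 182.
The next 9 draws are then forced to be M4, giving 182 + 9 = 191.

191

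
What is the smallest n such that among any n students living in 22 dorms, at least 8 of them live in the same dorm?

155

There are 22 dorms acting as pigeonholes.
With 22 × 7 = 154 students we could place exactly 7 in each, with no class reaching 8.
One more forces some class to hold 8, so 154 + 1 = 155.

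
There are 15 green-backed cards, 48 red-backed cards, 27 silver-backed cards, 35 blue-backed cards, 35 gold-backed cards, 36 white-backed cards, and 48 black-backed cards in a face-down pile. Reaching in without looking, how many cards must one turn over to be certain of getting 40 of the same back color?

227

In the worst case we take at most 39 of each back color, but all 15 green-backed, all 27 silver-backed, all 35 blue-backed, all 35 gold-backed, and all 36 white-backed (fewer than 39), giving 15 + 39 + 27 + 35 + 35 + 36 + 39 = 226.
One more card then forces some back color to 40, so 226 + 1 = 227.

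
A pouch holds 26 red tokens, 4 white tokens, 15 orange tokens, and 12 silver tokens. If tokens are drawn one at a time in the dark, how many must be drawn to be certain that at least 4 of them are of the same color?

13

Treat the 4 colors as pigeonholes.
The worst case takes 3 tokens of each color without reaching 4 of any: 4 × 3 = 12.
The next token must bring some color to 4, so 12 + 1 = 13.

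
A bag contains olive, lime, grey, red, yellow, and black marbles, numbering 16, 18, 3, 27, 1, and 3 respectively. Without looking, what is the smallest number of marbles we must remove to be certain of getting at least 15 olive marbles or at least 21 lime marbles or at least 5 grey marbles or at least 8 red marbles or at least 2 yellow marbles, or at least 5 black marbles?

Each of the 6 colors has its own threshold; avoid all of them simultaneously.
The worst case stops just short of every target: 14 olive, all 18 lime, all 3 grey, 7 red, 1 yellow, all 3 black — 14 + 18 + 3 + 7 + 1 + 3 = 46 marbles.
One more marble must push some color to its target, so 46 + 1 = 47.

47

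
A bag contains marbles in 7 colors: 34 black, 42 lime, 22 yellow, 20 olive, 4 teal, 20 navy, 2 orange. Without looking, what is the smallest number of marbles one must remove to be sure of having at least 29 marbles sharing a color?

125

Treat the 7 colors as pigeonholes.
In the worst case we take at most 28 of each color, but all 22 yellow, all 20 olive, all 4 teal, all 20 navy, and all 2 orange (fewer than 28), giving 28 + 28 + 22 + 20 + 4 + 20 + 2 = 124.
One more marble then forces some color to 29, so 124 + 1 = 125.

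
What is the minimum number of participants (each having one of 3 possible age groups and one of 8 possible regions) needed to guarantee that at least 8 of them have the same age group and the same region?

169

There are 3 × 8 = 24 (age group, region) combinations acting as pigeonholes.
With 24 × 7 = 168 participants we could place exactly 7 in each, with no (age group, region) pair reaching 8.
One more forces some (age group, region) pair to hold 8, so 168 + 1 = 169.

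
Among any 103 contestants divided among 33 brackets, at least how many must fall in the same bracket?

If each of the 33 brackets held at most 3, the total would be at most 33 × 3 = 99 < 103, a contradiction.
So at least one holds ⌈103/33⌉ = 4.

4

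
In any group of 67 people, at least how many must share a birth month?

6

There are 12 months of the year, which serve as the pigeonholes.
If each of the 12 months of the year held at most 5, the total would be at most 12 × 5 = 60 < 67, a contradiction.
So at least one holds ⌈67/12⌉ = 6.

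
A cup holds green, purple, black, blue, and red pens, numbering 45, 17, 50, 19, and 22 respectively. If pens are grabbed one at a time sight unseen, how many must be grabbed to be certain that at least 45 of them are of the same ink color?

In the worst case we take at most 44 of each ink color, but all 17 purple, all 19 blue, and all 22 red (fewer than 44), giving 44 + 17 + 44 + 19 + 22 = 146.
One more pen then forces some ink color to 45, so 146 + 1 = 147.

147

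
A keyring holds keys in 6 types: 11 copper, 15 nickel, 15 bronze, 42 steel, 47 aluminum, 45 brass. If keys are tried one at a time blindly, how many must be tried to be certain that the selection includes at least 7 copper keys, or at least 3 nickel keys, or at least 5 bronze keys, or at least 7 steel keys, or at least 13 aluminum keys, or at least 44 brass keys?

74

Each of the 6 types has its own threshold; avoid all of them simultaneously.
The worst case stops just short of every target: 6 copper, 2 nickel, 4 bronze, 6 steel, 12 aluminum, 43 brass — 6 + 2 + 4 + 6 + 12 + 43 = 73 keys.
One more key must push some type to its target, so 73 + 1 = 74.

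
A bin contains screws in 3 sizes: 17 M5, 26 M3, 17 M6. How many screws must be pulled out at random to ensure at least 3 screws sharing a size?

The worst case takes 2 screws of each size without reaching 3 of any: 3 × 2 = 6.
The next screw must bring some size to 3, so 6 + 1 = 7.

7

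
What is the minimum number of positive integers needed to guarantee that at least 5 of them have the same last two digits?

401

There are 100 possible two-digit endings acting as pigeonholes.
With 100 × 4 = 400 positive integers we could place exactly 4 in each, with no class reaching 5.
One more forces some class to hold 5, so 400 + 1 = 401.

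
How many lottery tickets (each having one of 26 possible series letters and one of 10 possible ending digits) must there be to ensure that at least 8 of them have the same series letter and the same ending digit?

There are 26 × 10 = 260 (series letter, ending digit) combinations acting as pigeonholes.
With 260 × 7 = 1820 lottery tickets we could place exactly 7 in each, with no (series letter, ending digit) pair reaching 8.
One more forces some (series letter, ending digit) pair to hold 8, so 1820 + 1 = 1821.

1821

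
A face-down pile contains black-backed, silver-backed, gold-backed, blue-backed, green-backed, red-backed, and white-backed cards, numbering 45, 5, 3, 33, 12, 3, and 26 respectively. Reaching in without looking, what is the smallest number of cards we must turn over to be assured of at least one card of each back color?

The hardest back color to obtain is gold-backed: we could draw every other card first — 127 − 3 = 124 cards — without a single gold-backed one.
The next draw must be gold-backed, so 124 + 1 = 125.

125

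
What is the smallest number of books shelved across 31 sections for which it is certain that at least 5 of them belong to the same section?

There are 31 sections acting as pigeonholes.
With 31 × 4 = 124 books we could place exactly 4 in each, with no class reaching 5.
One more forces some class to hold 5, so 124 + 1 = 125.

125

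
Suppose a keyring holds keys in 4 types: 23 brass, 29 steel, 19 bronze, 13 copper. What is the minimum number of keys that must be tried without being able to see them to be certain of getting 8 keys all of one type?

29

The worst case takes 7 keys of each type without reaching 8 of any: 4 × 7 = 28.
The next key must bring some type to 8, so 28 + 1 = 29.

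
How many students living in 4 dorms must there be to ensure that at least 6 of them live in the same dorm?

21

There are 4 dorms acting as pigeonholes.
With 4 × 5 = 20 students we could place exactly 5 in each, with no class reaching 6.
One more forces some class to hold 6, so 20 + 1 = 21.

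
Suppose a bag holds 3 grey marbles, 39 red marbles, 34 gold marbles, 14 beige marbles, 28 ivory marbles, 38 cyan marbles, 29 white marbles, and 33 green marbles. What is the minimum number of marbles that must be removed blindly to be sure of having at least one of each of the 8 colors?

216

The hardest color to obtain is grey: we could draw every other marble first — 218 − 3 = 215 marbles — without a single grey one.
The next draw must be grey, so 215 + 1 = 216.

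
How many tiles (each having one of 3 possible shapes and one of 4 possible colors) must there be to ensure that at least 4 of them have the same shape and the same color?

37

There are 3 × 4 = 12 (shape, color) combinations acting as pigeonholes.
With 12 × 3 = 36 tiles we could place exactly 3 in each, with no (shape, color) pair reaching 4.
One more forces some (shape, color) pair to hold 4, so 36 + 1 = 37.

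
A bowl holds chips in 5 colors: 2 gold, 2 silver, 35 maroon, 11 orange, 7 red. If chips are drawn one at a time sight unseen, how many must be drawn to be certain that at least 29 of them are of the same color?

In the worst case we take at most 28 of each color, but all 2 gold, all 2 silver, all 11 orange, and all 7 red (fewer than 28), giving 2 + 2 + 28 + 11 + 7 = 50.
One more chip then forces some color to 29, so 50 + 1 = 51.

51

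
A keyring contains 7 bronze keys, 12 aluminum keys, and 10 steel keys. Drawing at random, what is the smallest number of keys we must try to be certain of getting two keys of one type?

The worst case takes 1 key of each type without reaching 2 of any: 3 × 1 = 3.
The next key must bring some type to 2, so 3 + 1 = 4.

4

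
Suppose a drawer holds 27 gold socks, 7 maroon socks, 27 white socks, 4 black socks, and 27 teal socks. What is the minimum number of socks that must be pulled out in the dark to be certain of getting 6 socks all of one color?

In the worst case we take at most 5 of each color, but all 4 black (fewer than 5), giving 5 + 5 + 5 + 4 + 5 = 24.
One more sock then forces some color to 6, so 24 + 1 = 25.

25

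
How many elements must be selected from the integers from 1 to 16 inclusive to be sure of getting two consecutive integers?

9

Partition {1, …, 16} into 8 pairs: {1,2}, {3,4}, …, {15,16}.
Choosing 8 integers — say the 8 even numbers 2, 4, …, 16 — takes one from each pair and avoids the property.
Choosing 9 forces two into the same pair by pigeonhole, and those are consecutive. So 9.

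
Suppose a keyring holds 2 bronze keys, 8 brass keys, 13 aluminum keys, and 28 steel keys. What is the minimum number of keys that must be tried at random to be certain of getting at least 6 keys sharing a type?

18

In the worst case we take at most 5 of each type, but all 2 bronze (fewer than 5), giving 2 + 5 + 5 + 5 = 17.
One more key then forces some type to 6, so 17 + 1 = 18.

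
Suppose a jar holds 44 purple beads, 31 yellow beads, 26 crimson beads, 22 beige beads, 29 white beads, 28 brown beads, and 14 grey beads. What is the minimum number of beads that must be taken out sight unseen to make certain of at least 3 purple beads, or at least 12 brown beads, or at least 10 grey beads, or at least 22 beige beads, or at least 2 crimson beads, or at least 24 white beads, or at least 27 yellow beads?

The worst case stops just short of every target: 2 purple, 26 yellow, 1 crimson, 21 beige, 23 white, 11 brown, 9 grey — 2 + 26 + 1 + 21 + 23 + 11 + 9 = 93 beads.
One more bead must push some color to its target, so 93 + 1 = 94.

94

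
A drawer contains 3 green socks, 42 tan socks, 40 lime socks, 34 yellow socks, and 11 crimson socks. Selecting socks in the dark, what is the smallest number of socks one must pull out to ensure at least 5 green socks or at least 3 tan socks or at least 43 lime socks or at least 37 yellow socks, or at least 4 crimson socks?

The worst case stops just short of every target: all 3 green, 2 tan, all 40 lime, all 34 yellow, 3 crimson — 3 + 2 + 40 + 34 + 3 = 82 socks.
One more sock must push some color to its target, so 82 + 1 = 83.

83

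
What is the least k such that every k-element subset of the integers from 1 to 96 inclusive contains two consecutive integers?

Partition {1, …, 96} into 48 pairs: {1,2}, {3,4}, …, {95,96}.
Choosing 48 integers — say the 48 even numbers 2, 4, …, 96 — takes one from each pair and avoids the property.
Choosing 49 forces two into the same pair by pigeonhole, and those are consecutive. So 49.

49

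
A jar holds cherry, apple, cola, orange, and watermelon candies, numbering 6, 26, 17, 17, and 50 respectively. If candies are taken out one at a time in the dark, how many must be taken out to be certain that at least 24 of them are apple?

114

To avoid apple candies as long as possible, exhaust the other 4 flavors first.
The worst case draws every non-apple candy first: 6 + 17 + 17 + 50 = 90.
The next 24 draws are then forced to be apple, giving 90 + 24 = 114.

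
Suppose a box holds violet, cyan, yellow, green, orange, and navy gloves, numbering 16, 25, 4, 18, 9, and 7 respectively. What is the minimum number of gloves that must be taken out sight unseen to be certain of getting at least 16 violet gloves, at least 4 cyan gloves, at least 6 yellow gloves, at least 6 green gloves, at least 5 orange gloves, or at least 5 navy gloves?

36

The worst case stops just short of every target: 15 violet, 3 cyan, all 4 yellow, 5 green, 4 orange, 4 navy — 15 + 3 + 4 + 5 + 4 + 4 = 35 gloves.
One more glove must push some color to its target, so 35 + 1 = 36.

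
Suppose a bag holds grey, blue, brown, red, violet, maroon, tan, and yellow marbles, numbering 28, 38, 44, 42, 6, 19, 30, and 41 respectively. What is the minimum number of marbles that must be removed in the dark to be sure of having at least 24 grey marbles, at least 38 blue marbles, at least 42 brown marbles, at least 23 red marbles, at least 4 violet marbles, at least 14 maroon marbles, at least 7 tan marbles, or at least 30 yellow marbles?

The worst case stops just short of every target: 23 grey, 37 blue, 41 brown, 22 red, 3 violet, 13 maroon, 6 tan, 29 yellow — 23 + 37 + 41 + 22 + 3 + 13 + 6 + 29 = 174 marbles.
One more marble must push some color to its target, so 174 + 1 = 175.

175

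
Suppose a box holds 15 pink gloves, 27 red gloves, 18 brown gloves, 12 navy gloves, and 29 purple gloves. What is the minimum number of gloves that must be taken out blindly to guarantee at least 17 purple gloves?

89

To avoid purple gloves as long as possible, exhaust the other 4 colors first.
The worst case draws every non-purple glove first: 15 + 27 + 18 + 12 = 72.
The next 17 draws are then forced to be purple, giving 72 + 17 = 89.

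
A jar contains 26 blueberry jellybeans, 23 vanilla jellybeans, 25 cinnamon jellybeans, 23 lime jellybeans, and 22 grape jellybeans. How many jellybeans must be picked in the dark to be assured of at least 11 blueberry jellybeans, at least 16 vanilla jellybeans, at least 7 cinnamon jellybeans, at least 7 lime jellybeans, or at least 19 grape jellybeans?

The worst case stops just short of every target: 10 blueberry, 15 vanilla, 6 cinnamon, 6 lime, 18 grape — 10 + 15 + 6 + 6 + 18 = 55 jellybeans.
One more jellybean must push some flavor to its target, so 55 + 1 = 56.

56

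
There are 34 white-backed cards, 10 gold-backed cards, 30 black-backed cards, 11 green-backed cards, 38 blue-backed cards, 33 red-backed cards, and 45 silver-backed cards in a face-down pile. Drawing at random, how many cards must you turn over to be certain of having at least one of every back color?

The hardest back color to obtain is gold-backed: we could draw every other card first — 201 − 10 = 191 cards — without a single gold-backed one.
The next draw must be gold-backed, so 191 + 1 = 192.

192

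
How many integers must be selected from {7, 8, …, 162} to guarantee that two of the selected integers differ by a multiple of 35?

36

Use the pigeonhole principle on residue classes: group the integers by remainder mod 35; there are 35 residue classes, each nonempty in this range.
Choosing one from each class (35 integers) avoids any shared remainder.
One more choice must repeat a class, so two differ by a multiple of 35. Hence 35 + 1 = 36.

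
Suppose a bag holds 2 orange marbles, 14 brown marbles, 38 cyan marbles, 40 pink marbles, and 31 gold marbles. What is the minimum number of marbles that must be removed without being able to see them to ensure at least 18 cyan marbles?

105

The worst case draws every non-cyan marble first: 2 + 14 + 40 + 31 = 87.
The next 18 draws are then forced to be cyan, giving 87 + 18 = 105.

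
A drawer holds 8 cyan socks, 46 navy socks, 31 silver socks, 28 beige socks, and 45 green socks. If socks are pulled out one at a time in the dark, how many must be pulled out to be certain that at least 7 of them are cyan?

157

To avoid cyan socks as long as possible, exhaust the other 4 colors first.
The worst case draws every non-cyan sock first: 46 + 31 + 28 + 45 = 150.
The next 7 draws are then forced to be cyan, giving 150 + 7 = 157.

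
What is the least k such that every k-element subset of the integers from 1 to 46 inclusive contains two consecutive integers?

Partition {1, …, 46} into 23 pairs: {1,2}, {3,4}, …, {45,46}.
Choosing 23 integers — say the 23 even numbers 2, 4, …, 46 — takes one from each pair and avoids the property.
Choosing 24 forces two into the same pair by pigeonhole, and those are consecutive. So 24.

24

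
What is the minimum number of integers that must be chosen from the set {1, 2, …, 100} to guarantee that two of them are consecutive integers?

51

Partition {1, …, 100} into 50 pairs: {1,2}, {3,4}, …, {99,100}.
Choosing 50 integers — say the 50 even numbers 2, 4, …, 100 — takes one from each pair and avoids the property.
Choosing 51 forces two into the same pair by pigeonhole, and those are consecutive. So 51.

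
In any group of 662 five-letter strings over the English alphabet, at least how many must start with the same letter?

26

There are 26 possible first letters, which serve as the pigeonholes.
If each of the 26 possible first letters held at most 25, the total would be at most 26 × 25 = 650 < 662, a contradiction.
So at least one holds ⌈662/26⌉ = 26.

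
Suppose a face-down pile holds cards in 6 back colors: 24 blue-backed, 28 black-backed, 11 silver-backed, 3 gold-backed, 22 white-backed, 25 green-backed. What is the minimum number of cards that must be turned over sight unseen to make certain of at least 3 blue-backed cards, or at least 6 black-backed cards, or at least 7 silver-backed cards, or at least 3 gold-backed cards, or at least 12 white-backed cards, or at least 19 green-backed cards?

45

Each of the 6 back colors has its own threshold; avoid all of them simultaneously.
The worst case stops just short of every target: 2 blue-backed, 5 black-backed, 6 silver-backed, 2 gold-backed, 11 white-backed, 18 green-backed — 2 + 5 + 6 + 2 + 11 + 18 = 44 cards.
One more card must push some back color to its target, so 44 + 1 = 45.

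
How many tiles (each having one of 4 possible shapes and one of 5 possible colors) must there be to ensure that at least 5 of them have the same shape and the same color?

81

There are 4 × 5 = 20 (shape, color) combinations acting as pigeonholes.
With 20 × 4 = 80 tiles we could place exactly 4 in each, with no (shape, color) pair reaching 5.
One more forces some (shape, color) pair to hold 5, so 80 + 1 = 81.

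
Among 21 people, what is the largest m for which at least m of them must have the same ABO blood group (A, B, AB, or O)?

There are 4 ABO blood groups, which serve as the pigeonholes.
If each of the 4 ABO blood groups held at most 5, the total would be at most 4 × 5 = 20 < 21, a contradiction.
So at least one holds ⌈21/4⌉ = 6.

6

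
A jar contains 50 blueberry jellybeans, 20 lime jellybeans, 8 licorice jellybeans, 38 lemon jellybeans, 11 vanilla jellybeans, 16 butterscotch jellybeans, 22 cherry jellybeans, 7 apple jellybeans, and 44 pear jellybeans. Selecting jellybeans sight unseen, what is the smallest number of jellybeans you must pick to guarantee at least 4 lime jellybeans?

200

To avoid lime jellybeans as long as possible, exhaust the other 8 flavors first.
The worst case draws every non-lime jellybean first: 50 + 8 + 38 + 11 + 16 + 22 + 7 + 44 = 196.
The next 4 draws are then forced to be lime, giving 196 + 4 = 200.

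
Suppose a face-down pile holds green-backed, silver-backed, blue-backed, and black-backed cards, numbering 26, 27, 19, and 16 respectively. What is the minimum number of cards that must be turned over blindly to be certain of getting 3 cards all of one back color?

9

The worst case takes 2 cards of each back color without reaching 3 of any: 4 × 2 = 8.
The next card must bring some back color to 3, so 8 + 1 = 9.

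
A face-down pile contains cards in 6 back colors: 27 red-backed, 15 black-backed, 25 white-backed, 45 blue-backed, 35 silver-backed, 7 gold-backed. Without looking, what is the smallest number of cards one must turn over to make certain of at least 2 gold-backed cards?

149

The worst case draws every non-gold-backed card first: 27 + 15 + 25 + 45 + 35 = 147.
The next 2 draws are then forced to be gold-backed, giving 147 + 2 = 149.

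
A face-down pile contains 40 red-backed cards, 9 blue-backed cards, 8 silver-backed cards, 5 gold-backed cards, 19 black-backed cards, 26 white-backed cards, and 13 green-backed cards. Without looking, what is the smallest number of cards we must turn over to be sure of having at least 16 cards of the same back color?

81

In the worst case we take at most 15 of each back color, but all 9 blue-backed, all 8 silver-backed, all 5 gold-backed, and all 13 green-backed (fewer than 15), giving 15 + 9 + 8 + 5 + 15 + 15 + 13 = 80.
One more card then forces some back color to 16, so 80 + 1 = 81.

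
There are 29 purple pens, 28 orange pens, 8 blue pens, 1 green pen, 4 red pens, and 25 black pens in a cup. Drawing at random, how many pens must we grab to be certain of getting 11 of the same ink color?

44

Treat the 6 ink colors as pigeonholes.
In the worst case we take at most 10 of each ink color, but all 8 blue, all 1 green, and all 4 red (fewer than 10), giving 10 + 10 + 8 + 1 + 4 + 10 = 43.
One more pen then forces some ink color to 11, so 43 + 1 = 44.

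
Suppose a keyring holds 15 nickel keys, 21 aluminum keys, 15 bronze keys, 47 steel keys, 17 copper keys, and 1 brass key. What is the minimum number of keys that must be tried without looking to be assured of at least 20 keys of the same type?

In the worst case we take at most 19 of each type, but all 15 nickel, all 15 bronze, all 17 copper, and all 1 brass (fewer than 19), giving 15 + 19 + 15 + 19 + 17 + 1 = 86.
One more key then forces some type to 20, so 86 + 1 = 87.

87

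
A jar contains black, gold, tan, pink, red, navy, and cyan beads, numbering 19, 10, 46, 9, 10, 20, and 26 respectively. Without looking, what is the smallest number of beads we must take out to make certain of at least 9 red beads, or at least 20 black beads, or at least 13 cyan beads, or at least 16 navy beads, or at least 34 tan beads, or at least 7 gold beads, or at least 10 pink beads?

Each of the 7 colors has its own threshold; avoid all of them simultaneously.
The worst case stops just short of every target: 19 black, 6 gold, 33 tan, 9 pink, 8 red, 15 navy, 12 cyan — 19 + 6 + 33 + 9 + 8 + 15 + 12 = 102 beads.
One more bead must push some color to its target, so 102 + 1 = 103.

103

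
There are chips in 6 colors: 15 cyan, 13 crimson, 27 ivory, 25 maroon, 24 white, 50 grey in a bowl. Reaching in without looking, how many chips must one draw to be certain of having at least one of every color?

The hardest color to obtain is crimson: we could draw every other chip first — 154 − 13 = 141 chips — without a single crimson one.
The next draw must be crimson, so 141 + 1 = 142.

142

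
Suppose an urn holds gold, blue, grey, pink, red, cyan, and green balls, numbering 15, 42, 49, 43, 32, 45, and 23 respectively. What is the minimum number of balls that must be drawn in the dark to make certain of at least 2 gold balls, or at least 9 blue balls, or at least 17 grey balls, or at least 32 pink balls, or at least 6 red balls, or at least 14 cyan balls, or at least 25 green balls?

98

The worst case stops just short of every target: 1 gold, 8 blue, 16 grey, 31 pink, 5 red, 13 cyan, all 23 green — 1 + 8 + 16 + 31 + 5 + 13 + 23 = 97 balls.
One more ball must push some color to its target, so 97 + 1 = 98.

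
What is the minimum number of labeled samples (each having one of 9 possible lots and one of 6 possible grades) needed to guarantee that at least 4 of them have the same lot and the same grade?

There are 9 × 6 = 54 (lot, grade) combinations acting as pigeonholes.
With 54 × 3 = 162 labeled samples we could place exactly 3 in each, with no (lot, grade) pair reaching 4.
One more forces some (lot, grade) pair to hold 4, so 162 + 1 = 163.

163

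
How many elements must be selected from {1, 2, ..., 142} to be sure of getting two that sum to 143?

72

Partition {1, …, 142} into 71 pairs: {1,142}, {2,141}, …, {71,72}.
Choosing 71 integers — say the integers 1 through 71 — takes one from each pair and avoids the property.
Choosing 72 forces two into the same pair by pigeonhole, and those sum to 143. So 72.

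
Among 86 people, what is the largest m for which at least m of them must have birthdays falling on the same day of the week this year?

13

There are 7 days of the week, which serve as the pigeonholes.
If each of the 7 days of the week held at most 12, the total would be at most 7 × 12 = 84 < 86, a contradiction.
So at least one holds ⌈86/7⌉ = 13.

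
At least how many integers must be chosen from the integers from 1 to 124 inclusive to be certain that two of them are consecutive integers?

Partition {1, …, 124} into 62 pairs: {1,2}, {3,4}, …, {123,124}.
Choosing 62 integers — say the 62 even numbers 2, 4, …, 124 — takes one from each pair and avoids the property.
Choosing 63 forces two into the same pair by pigeonhole, and those are consecutive. So 63.

63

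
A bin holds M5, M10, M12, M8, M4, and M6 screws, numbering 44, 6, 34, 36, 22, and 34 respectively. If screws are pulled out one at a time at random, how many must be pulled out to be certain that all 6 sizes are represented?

The hardest size to obtain is M10: we could draw every other screw first — 176 − 6 = 170 screws — without a single M10 one.
The next draw must be M10, so 170 + 1 = 171.

171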